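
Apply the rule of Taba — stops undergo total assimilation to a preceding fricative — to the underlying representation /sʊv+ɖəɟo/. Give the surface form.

/ɖ/ is the segment targeted by the rule; it sits immediately after /v/, so it assimilates completely and surfaces as [v].

[sʊvvəɟo]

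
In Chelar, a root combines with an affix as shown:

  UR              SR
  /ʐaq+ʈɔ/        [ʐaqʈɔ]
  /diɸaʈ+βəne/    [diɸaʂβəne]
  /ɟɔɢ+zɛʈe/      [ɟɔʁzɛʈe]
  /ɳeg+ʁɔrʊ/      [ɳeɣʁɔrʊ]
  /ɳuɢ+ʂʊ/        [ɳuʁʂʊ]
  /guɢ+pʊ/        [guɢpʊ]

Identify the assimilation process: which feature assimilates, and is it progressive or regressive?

regressive manner assimilation

Underlying /ʈ/ is realised as [ʂ] next to /β/; /β/ itself does not change.
The change stop → fricative matches the manner of the following /β/, identifying this as manner assimilation.
Place and voice are unchanged, so the assimilation is partial, not total.
The other alternating forms pattern the same way: /ɢ/ → [ʁ] before /z/ (stop → fricative, matching a fricative); /g/ → [ɣ] before /ʁ/ (stop → fricative, matching a fricative); /ɢ/ → [ʁ] before /ʂ/ (stop → fricative, matching a fricative) — only manner changes, and always toward the following segment.
Nothing changes in [ʐaqʈɔ], [guɢpʊ]: there the adjacent consonants already agree in manner (/q/ and /ʈ/ are both stops; /ɢ/ and /p/ are both stops), so these forms are consistent with the same rule.
Since the segment that changes precedes the conditioning segment, the assimilation is regressive.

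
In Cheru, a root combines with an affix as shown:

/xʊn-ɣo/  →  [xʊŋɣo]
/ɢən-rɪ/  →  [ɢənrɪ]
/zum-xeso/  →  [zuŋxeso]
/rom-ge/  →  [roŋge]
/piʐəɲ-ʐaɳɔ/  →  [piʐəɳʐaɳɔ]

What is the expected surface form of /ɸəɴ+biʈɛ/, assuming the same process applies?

The data show regressive place assimilation: /n/ → [ŋ] before /ɣ/; /m/ → [ŋ] before /x/; /m/ → [ŋ] before /g/; /ɲ/ → [ɳ] before /ʐ/. In each pair only place changes, matching the following consonant, while manner and voice stay constant.
Nothing changes in [ɢənrɪ]: there the adjacent consonants already agree in place (/n/ and /r/ are both alveolar), so this form is consistent with the same rule.
/ɴ/ is a voiced uvular nasal. The following trigger /b/ is bilabial, so /ɴ/ must become bilabial as well.
A voiced bilabial nasal is [m], so the surface segment is [m].

[ɸəmbiʈɛ]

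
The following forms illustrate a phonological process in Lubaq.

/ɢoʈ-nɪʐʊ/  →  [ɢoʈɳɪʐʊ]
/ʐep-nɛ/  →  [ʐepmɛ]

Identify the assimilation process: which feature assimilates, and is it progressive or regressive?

progressive place assimilation

Comparing underlying and surface forms, /n/ → [ɳ] is the alternation; the neighbouring /ʈ/ is constant.
The change alveolar → retroflex matches the place of the preceding /ʈ/, identifying this as place assimilation.
Manner and voice are unchanged, so the assimilation is partial, not total.
The same holds elsewhere in the data: /n/ → [m] after /p/ (alveolar → bilabial, matching bilabial) — only place changes, and always toward the preceding segment.
Since the segment that changes follows the conditioning segment, the assimilation is progressive.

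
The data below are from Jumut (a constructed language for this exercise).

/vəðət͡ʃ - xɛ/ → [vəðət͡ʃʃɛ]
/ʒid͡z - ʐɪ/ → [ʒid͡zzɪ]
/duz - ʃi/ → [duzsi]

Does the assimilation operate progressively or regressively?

Underlying /x/ is realised as [ʃ] next to /t͡ʃ/; /t͡ʃ/ itself does not change.
The change velar → postalveolar matches the place of the preceding /t͡ʃ/, identifying this as place assimilation.
The same holds elsewhere in the data: /ʐ/ → [z] after /d͡z/ (retroflex → alveolar, matching alveolar); /ʃ/ → [s] after /z/ (postalveolar → alveolar, matching alveolar) — only place changes, and always toward the preceding segment.
The trigger is the preceding segment, so the direction is progressive (perseverative).

progressive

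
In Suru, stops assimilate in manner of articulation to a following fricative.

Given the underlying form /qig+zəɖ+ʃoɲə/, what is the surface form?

/g/ is a voiced velar stop. The following trigger /z/ is a fricative, so /g/ must become a fricative as well.
Changing only its manner to fricative gives [ɣ] — the voiced velar fricative.
The same rule applies at the second boundary: /ɖ/ → [ʐ] next to /ʃ/.

[qiɣzəʐʃoɲə]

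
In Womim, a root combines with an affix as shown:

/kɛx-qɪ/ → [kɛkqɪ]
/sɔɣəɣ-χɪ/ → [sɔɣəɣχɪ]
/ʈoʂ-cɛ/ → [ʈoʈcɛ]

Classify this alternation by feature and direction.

regressive manner assimilation

Comparing underlying and surface forms, /x/ → [k] is the alternation; the neighbouring /q/ is constant.
The change fricative → stop matches the manner of the following /q/, identifying this as manner assimilation.
Place and voice are unchanged, so the assimilation is partial, not total.
Checking the remaining alternation: /ʂ/ → [ʈ] before /c/ (fricative → stop, matching a stop) — only manner changes, and always toward the following segment.
Nothing changes in [sɔɣəɣχɪ]: there the adjacent consonants already agree in manner (/ɣ/ and /χ/ are both fricatives), so this form is consistent with the same rule.
Since the segment that changes precedes the conditioning segment, the assimilation is regressive.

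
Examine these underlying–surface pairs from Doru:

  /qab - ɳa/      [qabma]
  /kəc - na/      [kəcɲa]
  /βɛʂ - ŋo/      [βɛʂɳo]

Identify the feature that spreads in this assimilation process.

place

The segment that alternates is /ɳ/, which surfaces as [m] when adjacent to /b/.
The change retroflex → bilabial matches the place of the preceding /b/, identifying this as place assimilation.
The same holds elsewhere in the data: /n/ → [ɲ] after /c/ (alveolar → palatal, matching palatal); /ŋ/ → [ɳ] after /ʂ/ (velar → retroflex, matching retroflex) — only place changes, and always toward the preceding segment.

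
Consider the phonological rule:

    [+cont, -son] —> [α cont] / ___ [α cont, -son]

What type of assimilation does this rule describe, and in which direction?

regressive manner assimilation

The shared variable α links the value of [cont] on the target to that of the neighbouring obstruent. [cont] distinguishes stops from fricatives — a manner-of-articulation feature — so this is manner assimilation.
The conditioning segment sits to the right of the focus bar, meaning the trigger follows the segment that changes — regressive assimilation.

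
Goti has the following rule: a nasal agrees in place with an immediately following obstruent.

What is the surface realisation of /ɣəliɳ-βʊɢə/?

/ɳ/ is a voiced retroflex nasal. The following trigger /β/ is bilabial, so /ɳ/ must become bilabial as well.
A voiced bilabial nasal is [m], so the surface segment is [m].

[ɣəlimβʊɢə]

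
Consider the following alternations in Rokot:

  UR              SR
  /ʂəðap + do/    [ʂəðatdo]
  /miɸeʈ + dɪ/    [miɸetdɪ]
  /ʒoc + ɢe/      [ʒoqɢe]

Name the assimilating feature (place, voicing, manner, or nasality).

place

Comparing underlying and surface forms, /p/ → [t] is the alternation; the neighbouring /d/ is constant.
/p/ is bilabial while /d/ is alveolar; the output [t] is alveolar, matching the trigger — so the feature that spreads is place.
Checking the remaining alternations: /ʈ/ → [t] before /d/ (retroflex → alveolar, matching alveolar); /c/ → [q] before /ɢ/ (palatal → uvular, matching uvular) — only place changes, and always toward the following segment.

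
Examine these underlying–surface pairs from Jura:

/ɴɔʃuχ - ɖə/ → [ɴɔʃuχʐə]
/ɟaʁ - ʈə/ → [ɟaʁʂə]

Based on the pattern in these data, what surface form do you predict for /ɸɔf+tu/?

The data show progressive manner assimilation: /ɖ/ → [ʐ] after /χ/; /ʈ/ → [ʂ] after /ʁ/. In each pair only manner changes, matching the preceding consonant, while place and voice stay constant.
/t/ is a voiceless alveolar stop. The preceding trigger /f/ is a fricative, so /t/ must become a fricative as well.
A voiceless alveolar fricative is [s], so the surface segment is [s].

[ɸɔfsu]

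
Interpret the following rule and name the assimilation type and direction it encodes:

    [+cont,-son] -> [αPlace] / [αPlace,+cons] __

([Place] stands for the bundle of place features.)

progressive place assimilation

The shared variable α links the value of the place features (abbreviated [Place]) on the target to the same value on the neighbouring segment, so place is the feature that assimilates.
Since the environment is written before the underscore, the trigger precedes the target; the direction is progressive.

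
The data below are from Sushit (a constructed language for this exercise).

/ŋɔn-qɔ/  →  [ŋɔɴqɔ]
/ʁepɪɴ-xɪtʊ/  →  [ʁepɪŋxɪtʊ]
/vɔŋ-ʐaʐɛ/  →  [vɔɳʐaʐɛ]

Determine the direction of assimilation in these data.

The segment that alternates is /n/, which surfaces as [ɴ] when adjacent to /q/.
The change alveolar → uvular matches the place of the following /q/, identifying this as place assimilation.
Checking the remaining alternations: /ɴ/ → [ŋ] before /x/ (uvular → velar, matching velar); /ŋ/ → [ɳ] before /ʐ/ (velar → retroflex, matching retroflex) — only place changes, and always toward the following segment.
The trigger is the following segment, so the direction is regressive (anticipatory).

regressive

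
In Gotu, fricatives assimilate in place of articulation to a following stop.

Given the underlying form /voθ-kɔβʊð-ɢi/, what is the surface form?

[voxkɔβʊʁɢi]

The rule targets /θ/ (voiceless dental fricative), which sits before the trigger /k/ (velar).
Changing only its place to velar gives [x] — the voiceless velar fricative.
The same rule applies at the second boundary: /ð/ → [ʁ] next to /ɢ/.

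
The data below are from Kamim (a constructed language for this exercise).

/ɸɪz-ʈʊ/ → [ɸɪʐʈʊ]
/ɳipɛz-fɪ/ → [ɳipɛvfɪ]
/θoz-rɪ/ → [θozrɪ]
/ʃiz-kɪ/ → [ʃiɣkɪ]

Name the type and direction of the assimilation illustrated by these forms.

The segment that alternates is /z/, which surfaces as [ʐ] when adjacent to /ʈ/.
/z/ is alveolar while /ʈ/ is retroflex; the output [ʐ] is retroflex, matching the trigger — so the feature that spreads is place.
Manner and voice are unchanged, so the assimilation is partial, not total.
The same holds elsewhere in the data: /z/ → [v] before /f/ (alveolar → labiodental, matching labiodental); /z/ → [ɣ] before /k/ (alveolar → velar, matching velar) — only place changes, and always toward the following segment.
No alternation appears in [θozrɪ]: there the adjacent consonants already agree in place (/z/ and /r/ are both alveolar), so this form is consistent with the same rule.
The trigger is the following segment, so the direction is regressive (anticipatory).

regressive place assimilation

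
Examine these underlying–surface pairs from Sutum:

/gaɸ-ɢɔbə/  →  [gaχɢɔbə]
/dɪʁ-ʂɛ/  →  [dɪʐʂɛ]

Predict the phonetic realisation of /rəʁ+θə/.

The data show regressive place assimilation: /ɸ/ → [χ] before /ɢ/; /ʁ/ → [ʐ] before /ʂ/. In each pair only place changes, matching the following consonant, while manner and voice stay constant.
/ʁ/ is a voiced uvular fricative. The following trigger /θ/ is dental, so /ʁ/ must become dental as well.
A voiced dental fricative is [ð], so the surface segment is [ð].

[rəðθə]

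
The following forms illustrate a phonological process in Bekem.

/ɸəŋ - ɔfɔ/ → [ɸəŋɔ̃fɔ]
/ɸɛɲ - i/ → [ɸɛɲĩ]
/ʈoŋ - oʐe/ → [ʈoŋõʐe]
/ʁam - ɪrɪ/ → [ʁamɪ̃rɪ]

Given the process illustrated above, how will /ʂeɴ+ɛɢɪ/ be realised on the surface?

The data show progressive nasality assimilation (vowel nasalisation): /ɔ/ → [ɔ̃] after /ŋ/; /i/ → [ĩ] after /ɲ/; /o/ → [õ] after /ŋ/; /ɪ/ → [ɪ̃] after /m/ — a vowel is nasalised by an immediately preceding nasal consonant.
The vowel /ɛ/ is adjacent to the preceding nasal /ɴ/, so it acquires [+nasal] and surfaces as [ɛ̃].

[ʂeɴɛ̃ɢɪ]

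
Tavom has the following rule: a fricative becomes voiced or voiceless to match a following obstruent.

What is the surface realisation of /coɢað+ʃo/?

The rule targets /ð/ (voiced dental fricative), which sits before the trigger /ʃ/ (voiceless).
A voiceless dental fricative is [θ], so the surface segment is [θ].

[coɢaθʃo]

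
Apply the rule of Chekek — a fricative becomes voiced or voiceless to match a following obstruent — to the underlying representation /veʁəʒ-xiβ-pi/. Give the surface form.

[veʁəʃxiɸpi]

The rule targets /ʒ/ (voiced postalveolar fricative), which sits before the trigger /x/ (voiceless).
A voiceless postalveolar fricative is [ʃ], so the surface segment is [ʃ].
The same rule applies at the second boundary: /β/ → [ɸ] next to /p/.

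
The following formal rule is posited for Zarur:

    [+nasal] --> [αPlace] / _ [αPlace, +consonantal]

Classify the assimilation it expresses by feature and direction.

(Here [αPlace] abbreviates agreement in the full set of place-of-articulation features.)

The shared variable α links the value of the place features (abbreviated [Place]) on the target to the same value on the neighbouring segment, so place is the feature that assimilates.
Since the environment is written after the underscore, the trigger follows the target; the direction is regressive.

regressive place assimilation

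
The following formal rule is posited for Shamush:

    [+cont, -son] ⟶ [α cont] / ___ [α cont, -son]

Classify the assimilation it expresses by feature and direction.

regressive manner assimilation

The shared variable α links the value of [cont] on the target to that of the neighbouring obstruent. [cont] distinguishes stops from fricatives — a manner-of-articulation feature — so this is manner assimilation.
Since the environment is written after the underscore, the trigger follows the target; the direction is regressive.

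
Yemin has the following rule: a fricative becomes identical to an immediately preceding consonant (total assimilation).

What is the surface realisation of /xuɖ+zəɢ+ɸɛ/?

/z/ is the segment targeted by the rule; it sits immediately after /ɖ/, so it assimilates completely and surfaces as [ɖ].
At the second juncture, /ɸ/ likewise becomes [ɢ] adjacent to /ɢ/.

[xuɖɖəɢɢɛ]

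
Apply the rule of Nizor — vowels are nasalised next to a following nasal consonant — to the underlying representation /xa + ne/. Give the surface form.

/a/ sits next to the nasal /n/ and is therefore nasalised to [ã].

[xãne]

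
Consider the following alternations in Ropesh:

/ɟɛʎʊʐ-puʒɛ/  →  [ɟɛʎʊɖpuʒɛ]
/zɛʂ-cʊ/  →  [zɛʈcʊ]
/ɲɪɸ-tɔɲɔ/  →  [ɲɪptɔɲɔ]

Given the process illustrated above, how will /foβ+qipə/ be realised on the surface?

[fobqipə]

The data show regressive manner assimilation: /ʐ/ → [ɖ] before /p/; /ʂ/ → [ʈ] before /c/; /ɸ/ → [p] before /t/. In each pair only manner changes, matching the following consonant, while place and voice stay constant.
The rule targets /β/ (voiced bilabial fricative), which sits before the trigger /q/ (stop).
The voiced bilabial stop is [b], so /β/ → [b].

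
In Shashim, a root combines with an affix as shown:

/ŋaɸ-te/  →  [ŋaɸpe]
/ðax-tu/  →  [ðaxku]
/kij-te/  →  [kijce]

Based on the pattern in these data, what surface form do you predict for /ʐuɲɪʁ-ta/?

The data show progressive place assimilation: /t/ → [p] after /ɸ/; /t/ → [k] after /x/; /t/ → [c] after /j/. In each pair only place changes, matching the preceding consonant, while manner and voice stay constant.
The rule targets /t/ (voiceless alveolar stop), which sits after the trigger /ʁ/ (uvular).
The voiceless uvular stop is [q], so /t/ → [q].

[ʐuɲɪʁqa]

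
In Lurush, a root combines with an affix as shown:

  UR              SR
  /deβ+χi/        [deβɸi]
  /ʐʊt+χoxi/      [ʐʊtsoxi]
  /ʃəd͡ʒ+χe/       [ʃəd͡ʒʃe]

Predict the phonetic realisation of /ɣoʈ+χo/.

The data show progressive place assimilation: /χ/ → [ɸ] after /β/; /χ/ → [s] after /t/; /χ/ → [ʃ] after /d͡ʒ/. In each pair only place changes, matching the preceding consonant, while manner and voice stay constant.
The rule targets /χ/ (voiceless uvular fricative), which sits after the trigger /ʈ/ (retroflex).
A voiceless retroflex fricative is [ʂ], so the surface segment is [ʂ].

[ɣoʈʂo]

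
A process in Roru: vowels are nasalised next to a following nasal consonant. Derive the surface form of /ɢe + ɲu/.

/e/ sits next to the nasal /ɲ/ and is therefore nasalised to [ẽ].

[ɢẽɲu]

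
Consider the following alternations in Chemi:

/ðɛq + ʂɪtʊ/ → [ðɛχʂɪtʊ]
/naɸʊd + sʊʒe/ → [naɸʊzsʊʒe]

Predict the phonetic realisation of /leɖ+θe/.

[leʐθe]

The data show regressive manner assimilation: /q/ → [χ] before /ʂ/; /d/ → [z] before /s/. In each pair only manner changes, matching the following consonant, while place and voice stay constant.
The rule targets /ɖ/ (voiced retroflex stop), which sits before the trigger /θ/ (fricative).
Changing only its manner to fricative gives [ʐ] — the voiced retroflex fricative.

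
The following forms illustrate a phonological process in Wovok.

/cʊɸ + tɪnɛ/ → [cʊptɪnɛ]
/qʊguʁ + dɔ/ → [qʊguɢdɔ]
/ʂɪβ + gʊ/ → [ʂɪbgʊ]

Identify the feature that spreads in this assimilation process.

Comparing underlying and surface forms, /ɸ/ → [p] is the alternation; the neighbouring /t/ is constant.
/ɸ/ is a fricative while /t/ is a stop; the output [p] is a stop, matching the trigger — so the feature that spreads is manner.
The other alternating forms pattern the same way: /ʁ/ → [ɢ] before /d/ (fricative → stop, matching a stop); /β/ → [b] before /g/ (fricative → stop, matching a stop) — only manner changes, and always toward the following segment.

manner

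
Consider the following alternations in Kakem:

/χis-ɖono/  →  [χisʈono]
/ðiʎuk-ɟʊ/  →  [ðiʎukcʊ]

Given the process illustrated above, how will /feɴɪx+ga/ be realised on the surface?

The data show progressive voicing assimilation: /ɖ/ → [ʈ] after /s/; /ɟ/ → [c] after /k/. In each pair only voicing changes, matching the preceding consonant, while place and manner stay constant.
The rule targets /g/ (voiced velar stop), which sits after the trigger /x/ (voiceless).
The voiceless velar stop is [k], so /g/ → [k].

[feɴɪxka]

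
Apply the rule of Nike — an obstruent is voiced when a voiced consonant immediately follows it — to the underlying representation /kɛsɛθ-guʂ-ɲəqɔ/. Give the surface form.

The rule targets /θ/ (voiceless dental fricative), which sits before the trigger /g/ (voiced).
A voiced dental fricative is [ð], so the surface segment is [ð].
The same rule applies at the second boundary: /ʂ/ → [ʐ] next to /ɲ/.

[kɛsɛðguʐɲəqɔ]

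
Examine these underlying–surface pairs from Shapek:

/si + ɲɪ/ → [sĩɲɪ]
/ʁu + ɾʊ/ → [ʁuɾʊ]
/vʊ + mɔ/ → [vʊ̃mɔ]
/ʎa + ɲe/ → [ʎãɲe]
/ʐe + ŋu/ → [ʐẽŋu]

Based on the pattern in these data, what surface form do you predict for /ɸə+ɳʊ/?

[ɸə̃ɳʊ]

The data show regressive nasality assimilation (vowel nasalisation): /i/ → [ĩ] before /ɲ/; /ʊ/ → [ʊ̃] before /m/; /a/ → [ã] before /ɲ/; /e/ → [ẽ] before /ŋ/ — a vowel is nasalised by an immediately following nasal consonant.
No change occurs in [ʁuɾʊ] because the vowel at the boundary is adjacent to an oral consonant, not a nasal (/u/ next to /ɾ/).
The vowel /ə/ is adjacent to the following nasal /ɳ/, so it acquires [+nasal] and surfaces as [ə̃].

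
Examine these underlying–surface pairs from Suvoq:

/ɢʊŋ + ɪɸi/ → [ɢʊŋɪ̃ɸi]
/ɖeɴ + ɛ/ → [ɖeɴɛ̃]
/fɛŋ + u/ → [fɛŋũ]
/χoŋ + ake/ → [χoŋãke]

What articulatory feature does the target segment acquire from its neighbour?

nasality

The vowel /ɪ/ surfaces as nasalised [ɪ̃] next to the preceding nasal /ŋ/ — it has acquired the [+nasal] feature of its neighbour.
The other forms show the same pattern: /ɛ/ → [ɛ̃] after /ɴ/; /u/ → [ũ] after /ŋ/; /a/ → [ã] after /ŋ/ — each time a vowel is nasalised next to a preceding nasal.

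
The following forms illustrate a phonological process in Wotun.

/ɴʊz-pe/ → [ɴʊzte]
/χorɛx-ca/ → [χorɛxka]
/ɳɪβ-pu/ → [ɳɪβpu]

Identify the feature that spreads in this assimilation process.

place

Comparing underlying and surface forms, /p/ → [t] is the alternation; the neighbouring /z/ is constant.
/p/ is bilabial while /z/ is alveolar; the output [t] is alveolar, matching the trigger — so the feature that spreads is place.
The other alternating form patterns the same way: /c/ → [k] after /x/ (palatal → velar, matching velar) — only place changes, and always toward the preceding segment.
No alternation appears in [ɳɪβpu]: there the adjacent consonants already agree in place (/p/ and /β/ are both bilabial), so this form is consistent with the same rule.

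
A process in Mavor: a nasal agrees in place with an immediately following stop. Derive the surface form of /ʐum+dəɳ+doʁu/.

[ʐundəndoʁu]

The rule targets /m/ (voiced bilabial nasal), which sits before the trigger /d/ (alveolar).
A voiced alveolar nasal is [n], so the surface segment is [n].
The same rule applies at the second boundary: /ɳ/ → [n] next to /d/.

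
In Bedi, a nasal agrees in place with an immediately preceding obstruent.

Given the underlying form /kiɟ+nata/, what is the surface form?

[kiɟɲata]

The rule targets /n/ (voiced alveolar nasal), which sits after the trigger /ɟ/ (palatal).
Changing only its place to palatal gives [ɲ] — the voiced palatal nasal.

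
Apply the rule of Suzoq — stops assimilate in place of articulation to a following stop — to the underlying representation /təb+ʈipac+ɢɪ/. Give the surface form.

[təɖʈipaqɢɪ]

/b/ is a voiced bilabial stop. The following trigger /ʈ/ is retroflex, so /b/ must become retroflex as well.
The voiced retroflex stop is [ɖ], so /b/ → [ɖ].
At the second juncture, /c/ likewise becomes [q] adjacent to /ɢ/.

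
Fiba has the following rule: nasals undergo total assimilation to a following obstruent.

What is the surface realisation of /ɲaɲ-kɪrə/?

[ɲakkɪrə]

/ɲ/ is the segment targeted by the rule; it sits immediately before /k/, so it assimilates completely and surfaces as [k].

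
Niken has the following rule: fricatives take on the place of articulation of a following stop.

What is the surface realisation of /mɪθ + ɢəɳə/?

The rule targets /θ/ (voiceless dental fricative), which sits before the trigger /ɢ/ (uvular).
Changing only its place to uvular gives [χ] — the voiceless uvular fricative.

[mɪχɢəɳə]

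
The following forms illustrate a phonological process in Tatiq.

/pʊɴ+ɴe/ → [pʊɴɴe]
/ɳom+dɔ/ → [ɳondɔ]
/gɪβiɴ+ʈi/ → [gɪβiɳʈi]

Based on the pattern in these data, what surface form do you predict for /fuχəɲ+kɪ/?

The data show regressive place assimilation: /m/ → [n] before /d/; /ɴ/ → [ɳ] before /ʈ/. In each pair only place changes, matching the following consonant, while manner and voice stay constant.
No alternation appears in [pʊɴɴe]: there the adjacent consonants already agree in place (/ɴ/ and /ɴ/ are both uvular), so this form is consistent with the same rule.
The rule targets /ɲ/ (voiced palatal nasal), which sits before the trigger /k/ (velar).
The voiced velar nasal is [ŋ], so /ɲ/ → [ŋ].

[fuχəŋkɪ]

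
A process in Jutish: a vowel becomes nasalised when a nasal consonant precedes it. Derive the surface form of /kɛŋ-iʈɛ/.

[kɛŋĩʈɛ]

/i/ sits next to the nasal /ŋ/ and is therefore nasalised to [ĩ].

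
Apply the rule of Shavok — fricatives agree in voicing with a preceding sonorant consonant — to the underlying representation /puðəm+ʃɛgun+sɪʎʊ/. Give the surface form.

The rule targets /ʃ/ (voiceless postalveolar fricative), which sits after the trigger /m/ (voiced).
Changing only its voicing to voiced gives [ʒ] — the voiced postalveolar fricative.
The same rule applies at the second boundary: /s/ → [z] next to /n/.

[puðəmʒɛgunzɪʎʊ]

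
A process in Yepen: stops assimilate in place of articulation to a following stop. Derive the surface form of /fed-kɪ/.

[fegkɪ]

/d/ is a voiced alveolar stop. The following trigger /k/ is velar, so /d/ must become velar as well.
The voiced velar stop is [g], so /d/ → [g].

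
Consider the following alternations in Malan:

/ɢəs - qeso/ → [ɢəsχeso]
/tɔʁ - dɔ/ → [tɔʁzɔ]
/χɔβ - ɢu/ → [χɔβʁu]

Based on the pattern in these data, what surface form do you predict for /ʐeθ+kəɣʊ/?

The data show progressive manner assimilation: /q/ → [χ] after /s/; /d/ → [z] after /ʁ/; /ɢ/ → [ʁ] after /β/. In each pair only manner changes, matching the preceding consonant, while place and voice stay constant.
The rule targets /k/ (voiceless velar stop), which sits after the trigger /θ/ (fricative).
The voiceless velar fricative is [x], so /k/ → [x].

[ʐeθxəɣʊ]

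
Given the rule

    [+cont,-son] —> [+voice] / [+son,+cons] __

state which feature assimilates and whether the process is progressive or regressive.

The structural change is [+voice], and the conditioning segment [+son,+cons] (a sonorant consonant) is itself voiced, so the target comes to share the voicing of its neighbour — voicing assimilation.
Since the environment is written before the underscore, the trigger precedes the target; the direction is progressive.

progressive voicing assimilation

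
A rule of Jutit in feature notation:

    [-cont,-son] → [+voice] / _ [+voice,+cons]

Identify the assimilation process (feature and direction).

The target ([-cont,-son], stops) acquires [+voice] next to a voiced consonant ([+voice,+cons]) — it takes on the voicing of its neighbour, so the feature that spreads is voicing.
Since the environment is written after the underscore, the trigger follows the target; the direction is regressive.

regressive voicing assimilation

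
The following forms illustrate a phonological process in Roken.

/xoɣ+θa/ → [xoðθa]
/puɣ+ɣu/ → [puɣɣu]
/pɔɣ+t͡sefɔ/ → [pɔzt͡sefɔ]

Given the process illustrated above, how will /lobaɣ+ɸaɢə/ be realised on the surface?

[lobaβɸaɢə]

The data show regressive place assimilation: /ɣ/ → [ð] before /θ/; /ɣ/ → [z] before /t͡s/. In each pair only place changes, matching the following consonant, while manner and voice stay constant.
Nothing changes in [puɣɣu]: there the adjacent consonants already agree in place (/ɣ/ and /ɣ/ are both velar), so this form is consistent with the same rule.
The rule targets /ɣ/ (voiced velar fricative), which sits before the trigger /ɸ/ (bilabial).
A voiced bilabial fricative is [β], so the surface segment is [β].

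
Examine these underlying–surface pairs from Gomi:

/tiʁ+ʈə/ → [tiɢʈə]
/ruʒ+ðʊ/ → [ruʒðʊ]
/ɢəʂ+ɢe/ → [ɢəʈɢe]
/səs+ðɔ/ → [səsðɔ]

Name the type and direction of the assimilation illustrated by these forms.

regressive manner assimilation

The segment that alternates is /ʁ/, which surfaces as [ɢ] when adjacent to /ʈ/.
The change fricative → stop matches the manner of the following /ʈ/, identifying this as manner assimilation.
Place and voice are unchanged, so the assimilation is partial, not total.
The same holds elsewhere in the data: /ʂ/ → [ʈ] before /ɢ/ (fricative → stop, matching a stop) — only manner changes, and always toward the following segment.
Nothing changes in [ruʒðʊ], [səsðɔ]: there the adjacent consonants already agree in manner (/ʒ/ and /ð/ are both fricatives; /s/ and /ð/ are both fricatives), so these forms are consistent with the same rule.
Since the segment that changes precedes the conditioning segment, the assimilation is regressive.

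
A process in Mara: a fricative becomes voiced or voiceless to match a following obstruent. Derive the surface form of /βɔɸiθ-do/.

[βɔɸiðdo]

/θ/ is a voiceless dental fricative. The following trigger /d/ is voiced, so /θ/ must become voiced as well.
Changing only its voicing to voiced gives [ð] — the voiced dental fricative.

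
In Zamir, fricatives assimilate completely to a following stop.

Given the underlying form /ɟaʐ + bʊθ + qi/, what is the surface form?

[ɟabbʊqqi]

/ʐ/ is the segment targeted by the rule; it sits immediately before /b/, so it assimilates completely and surfaces as [b].
At the second juncture, /θ/ likewise becomes [q] adjacent to /q/.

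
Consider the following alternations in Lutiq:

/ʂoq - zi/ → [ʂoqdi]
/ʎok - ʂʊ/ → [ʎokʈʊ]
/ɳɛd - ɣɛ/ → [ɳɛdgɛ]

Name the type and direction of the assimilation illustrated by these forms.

progressive manner assimilation

Comparing underlying and surface forms, /z/ → [d] is the alternation; the neighbouring /q/ is constant.
/z/ is a fricative while /q/ is a stop; the output [d] is a stop, matching the trigger — so the feature that spreads is manner.
Place and voice are unchanged, so the assimilation is partial, not total.
The same holds elsewhere in the data: /ʂ/ → [ʈ] after /k/ (fricative → stop, matching a stop); /ɣ/ → [g] after /d/ (fricative → stop, matching a stop) — only manner changes, and always toward the preceding segment.
The trigger is the preceding segment, so the direction is progressive (perseverative).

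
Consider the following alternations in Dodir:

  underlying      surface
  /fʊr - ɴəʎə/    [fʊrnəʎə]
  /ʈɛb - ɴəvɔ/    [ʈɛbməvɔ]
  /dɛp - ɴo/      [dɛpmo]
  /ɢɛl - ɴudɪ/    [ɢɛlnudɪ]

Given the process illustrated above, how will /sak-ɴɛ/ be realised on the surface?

The data show progressive place assimilation: /ɴ/ → [n] after /r/; /ɴ/ → [m] after /b/; /ɴ/ → [m] after /p/; /ɴ/ → [n] after /l/. In each pair only place changes, matching the preceding consonant, while manner and voice stay constant.
The rule targets /ɴ/ (voiced uvular nasal), which sits after the trigger /k/ (velar).
Changing only its place to velar gives [ŋ] — the voiced velar nasal.

[sakŋɛ]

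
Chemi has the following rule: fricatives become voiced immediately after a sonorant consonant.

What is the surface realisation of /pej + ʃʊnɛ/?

The rule targets /ʃ/ (voiceless postalveolar fricative), which sits after the trigger /j/ (voiced).
A voiced postalveolar fricative is [ʒ], so the surface segment is [ʒ].

[pejʒʊnɛ]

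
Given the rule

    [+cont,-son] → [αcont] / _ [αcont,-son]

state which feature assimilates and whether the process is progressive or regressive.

The rule copies [cont] (continuancy) from the environment onto the target fricatives; since [±cont] encodes the stop/fricative manner contrast, the assimilating dimension is manner.
The conditioning segment sits to the right of the focus bar, meaning the trigger follows the segment that changes — regressive assimilation.

regressive manner assimilation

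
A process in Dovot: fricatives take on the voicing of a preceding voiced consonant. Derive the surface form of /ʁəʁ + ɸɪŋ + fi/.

The rule targets /ɸ/ (voiceless bilabial fricative), which sits after the trigger /ʁ/ (voiced).
The voiced bilabial fricative is [β], so /ɸ/ → [β].
At the second juncture, /f/ likewise becomes [v] adjacent to /ŋ/.

[ʁəʁβɪŋvi]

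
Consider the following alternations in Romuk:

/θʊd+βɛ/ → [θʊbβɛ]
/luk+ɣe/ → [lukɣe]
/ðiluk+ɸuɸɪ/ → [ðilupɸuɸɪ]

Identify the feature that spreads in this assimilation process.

place

The segment that alternates is /d/, which surfaces as [b] when adjacent to /β/.
The change alveolar → bilabial matches the place of the following /β/, identifying this as place assimilation.
Checking the remaining alternation: /k/ → [p] before /ɸ/ (velar → bilabial, matching bilabial) — only place changes, and always toward the following segment.
Nothing changes in [lukɣe]: there the adjacent consonants already agree in place (/k/ and /ɣ/ are both velar), so this form is consistent with the same rule.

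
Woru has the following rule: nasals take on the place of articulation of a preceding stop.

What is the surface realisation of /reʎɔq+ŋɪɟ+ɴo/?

/ŋ/ is a voiced velar nasal. The preceding trigger /q/ is uvular, so /ŋ/ must become uvular as well.
A voiced uvular nasal is [ɴ], so the surface segment is [ɴ].
The same rule applies at the second boundary: /ɴ/ → [ɲ] next to /ɟ/.

[reʎɔqɴɪɟɲo]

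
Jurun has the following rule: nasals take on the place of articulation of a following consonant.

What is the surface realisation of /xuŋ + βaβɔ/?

[xumβaβɔ]

/ŋ/ is a voiced velar nasal. The following trigger /β/ is bilabial, so /ŋ/ must become bilabial as well.
A voiced bilabial nasal is [m], so the surface segment is [m].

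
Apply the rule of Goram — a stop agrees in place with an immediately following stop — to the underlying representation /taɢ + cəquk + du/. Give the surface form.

[taɟcəqutdu]

/ɢ/ is a voiced uvular stop. The following trigger /c/ is palatal, so /ɢ/ must become palatal as well.
The voiced palatal stop is [ɟ], so /ɢ/ → [ɟ].
The same rule applies at the second boundary: /k/ → [t] next to /d/.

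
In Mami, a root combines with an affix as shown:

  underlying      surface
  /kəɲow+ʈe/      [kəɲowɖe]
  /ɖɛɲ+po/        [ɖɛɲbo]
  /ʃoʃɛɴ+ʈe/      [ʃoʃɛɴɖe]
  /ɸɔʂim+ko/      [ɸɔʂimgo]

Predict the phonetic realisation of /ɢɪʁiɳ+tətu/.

[ɢɪʁiɳdətu]

The data show progressive voicing assimilation: /ʈ/ → [ɖ] after /w/; /p/ → [b] after /ɲ/; /ʈ/ → [ɖ] after /ɴ/; /k/ → [g] after /m/. In each pair only voicing changes, matching the preceding consonant, while place and manner stay constant.
/t/ is a voiceless alveolar stop. The preceding trigger /ɳ/ is voiced, so /t/ must become voiced as well.
The voiced alveolar stop is [d], so /t/ → [d].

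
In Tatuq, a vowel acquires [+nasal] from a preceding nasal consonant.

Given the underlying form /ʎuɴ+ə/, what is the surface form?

[ʎuɴə̃]

The vowel /ə/ is adjacent to the preceding nasal /ɴ/, so it acquires [+nasal] and surfaces as [ə̃].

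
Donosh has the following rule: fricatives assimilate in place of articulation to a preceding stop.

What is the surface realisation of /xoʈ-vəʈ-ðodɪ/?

[xoʈʐəʈʐodɪ]

/v/ is a voiced labiodental fricative. The preceding trigger /ʈ/ is retroflex, so /v/ must become retroflex as well.
The voiced retroflex fricative is [ʐ], so /v/ → [ʐ].
At the second juncture, /ð/ likewise becomes [ʐ] adjacent to /ʈ/.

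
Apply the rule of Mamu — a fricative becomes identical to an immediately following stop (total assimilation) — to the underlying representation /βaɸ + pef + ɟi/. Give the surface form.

[βappeɟɟi]

/ɸ/ is the segment targeted by the rule; it sits immediately before /p/, so it assimilates completely and surfaces as [p].
At the second juncture, /f/ likewise becomes [ɟ] adjacent to /ɟ/.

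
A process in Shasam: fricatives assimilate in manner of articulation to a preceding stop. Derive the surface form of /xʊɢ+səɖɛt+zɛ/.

/s/ is a voiceless alveolar fricative. The preceding trigger /ɢ/ is a stop, so /s/ must become a stop as well.
The voiceless alveolar stop is [t], so /s/ → [t].
At the second juncture, /z/ likewise becomes [d] adjacent to /t/.

[xʊɢtəɖɛtdɛ]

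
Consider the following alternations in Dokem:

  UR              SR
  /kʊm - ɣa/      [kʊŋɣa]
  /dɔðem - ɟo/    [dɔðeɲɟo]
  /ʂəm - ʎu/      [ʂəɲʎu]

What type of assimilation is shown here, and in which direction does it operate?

The segment that alternates is /m/, which surfaces as [ŋ] when adjacent to /ɣ/.
The change bilabial → velar matches the place of the following /ɣ/, identifying this as place assimilation.
Manner and voice are unchanged, so the assimilation is partial, not total.
Checking the remaining alternations: /m/ → [ɲ] before /ɟ/ (bilabial → palatal, matching palatal); /m/ → [ɲ] before /ʎ/ (bilabial → palatal, matching palatal) — only place changes, and always toward the following segment.
Since the segment that changes precedes the conditioning segment, the assimilation is regressive.

regressive place assimilation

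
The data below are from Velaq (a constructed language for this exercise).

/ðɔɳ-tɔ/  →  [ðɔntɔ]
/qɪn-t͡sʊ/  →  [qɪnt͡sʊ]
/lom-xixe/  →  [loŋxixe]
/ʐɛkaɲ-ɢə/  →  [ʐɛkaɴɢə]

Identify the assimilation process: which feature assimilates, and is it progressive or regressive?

regressive place assimilation

Underlying /ɳ/ is realised as [n] next to /t/; /t/ itself does not change.
The change retroflex → alveolar matches the place of the following /t/, identifying this as place assimilation.
Manner and voice are unchanged, so the assimilation is partial, not total.
The same holds elsewhere in the data: /m/ → [ŋ] before /x/ (bilabial → velar, matching velar); /ɲ/ → [ɴ] before /ɢ/ (palatal → uvular, matching uvular) — only place changes, and always toward the following segment.
Nothing changes in [qɪnt͡sʊ]: there the adjacent consonants already agree in place (/n/ and /t͡s/ are both alveolar), so this form is consistent with the same rule.
Since the segment that changes precedes the conditioning segment, the assimilation is regressive.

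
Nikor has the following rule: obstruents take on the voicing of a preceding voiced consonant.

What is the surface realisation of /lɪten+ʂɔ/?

The rule targets /ʂ/ (voiceless retroflex fricative), which sits after the trigger /n/ (voiced).
Changing only its voicing to voiced gives [ʐ] — the voiced retroflex fricative.

[lɪtenʐɔ]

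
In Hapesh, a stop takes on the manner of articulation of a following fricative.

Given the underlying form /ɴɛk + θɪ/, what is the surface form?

/k/ is a voiceless velar stop. The following trigger /θ/ is a fricative, so /k/ must become a fricative as well.
A voiceless velar fricative is [x], so the surface segment is [x].

[ɴɛxθɪ]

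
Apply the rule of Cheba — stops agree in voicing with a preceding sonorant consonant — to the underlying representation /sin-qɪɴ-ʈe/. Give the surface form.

/q/ is a voiceless uvular stop. The preceding trigger /n/ is voiced, so /q/ must become voiced as well.
The voiced uvular stop is [ɢ], so /q/ → [ɢ].
At the second juncture, /ʈ/ likewise becomes [ɖ] adjacent to /ɴ/.

[sinɢɪɴɖe]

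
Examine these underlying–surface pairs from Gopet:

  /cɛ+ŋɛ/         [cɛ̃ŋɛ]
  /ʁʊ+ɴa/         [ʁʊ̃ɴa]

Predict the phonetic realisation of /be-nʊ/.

[bẽnʊ]

The data show regressive nasality assimilation (vowel nasalisation): /ɛ/ → [ɛ̃] before /ŋ/; /ʊ/ → [ʊ̃] before /ɴ/ — a vowel is nasalised by an immediately following nasal consonant.
The vowel /e/ is adjacent to the following nasal /n/, so it acquires [+nasal] and surfaces as [ẽ].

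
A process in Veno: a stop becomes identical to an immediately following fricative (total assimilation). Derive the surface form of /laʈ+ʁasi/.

[laʁʁasi]

/ʈ/ is the segment targeted by the rule; it sits immediately before /ʁ/, so it assimilates completely and surfaces as [ʁ].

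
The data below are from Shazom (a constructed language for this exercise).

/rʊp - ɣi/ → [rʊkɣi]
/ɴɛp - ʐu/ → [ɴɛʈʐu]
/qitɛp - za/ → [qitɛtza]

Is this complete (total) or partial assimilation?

partial assimilation

Comparing underlying and surface forms, /p/ → [k] is the alternation; the neighbouring /ɣ/ is constant.
The change bilabial → velar matches the place of the following /ɣ/, identifying this as place assimilation.
Manner and voice are unchanged, so the assimilation is partial, not total.
The other alternating forms pattern the same way: /p/ → [ʈ] before /ʐ/ (bilabial → retroflex, matching retroflex); /p/ → [t] before /z/ (bilabial → alveolar, matching alveolar) — only place changes, and always toward the following segment.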